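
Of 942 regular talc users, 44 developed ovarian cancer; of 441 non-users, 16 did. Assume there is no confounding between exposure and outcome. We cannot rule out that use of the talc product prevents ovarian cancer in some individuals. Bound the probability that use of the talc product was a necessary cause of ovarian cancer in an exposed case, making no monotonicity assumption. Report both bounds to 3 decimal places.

0.223 ≤ PN ≤ 1.000

p₁ = P(outcome | exposed) = 44/942 = 0.046709
p₀ = P(outcome | unexposed) = 16/441 = 0.036281
Under exogeneity alone the bounds on PN are max{0,(p₁−p₀)/p₁} ≤ PN ≤ min{1,(1−p₀)/p₁}.
  lower = (p₁ − p₀)/p₁ = 0.010428 / 0.046709 ≈ 0.2233
  upper = min{1, (1 − p₀)/p₁} = 0.96372 / 0.046709 ≈ 20.6323 → capped at 1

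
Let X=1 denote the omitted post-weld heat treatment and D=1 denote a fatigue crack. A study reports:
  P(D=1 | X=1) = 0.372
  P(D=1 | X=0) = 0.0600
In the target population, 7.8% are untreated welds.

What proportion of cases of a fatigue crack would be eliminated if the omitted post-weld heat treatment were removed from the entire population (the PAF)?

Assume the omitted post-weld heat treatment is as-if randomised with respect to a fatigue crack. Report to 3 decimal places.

Let p₁ = 0.372, p₀ = 0.06.
Overall risk P(Y=1) = π·p₁ + (1−π)·p₀ = 0.078×0.372 + 0.922×0.06 = 0.084336.
Under exogeneity, PAF = [P(Y=1) − p₀] / P(Y=1).
PAF = (0.084336 − 0.06) / 0.084336 ≈ 0.2886

PAF ≈ 0.289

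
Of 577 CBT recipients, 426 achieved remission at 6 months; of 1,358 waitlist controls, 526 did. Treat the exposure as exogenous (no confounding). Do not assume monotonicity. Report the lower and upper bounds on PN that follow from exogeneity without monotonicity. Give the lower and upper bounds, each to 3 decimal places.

p₁ = P(outcome | exposed) = 426/577 = 0.7383
p₀ = P(outcome | unexposed) = 526/1358 = 0.38733
Under exogeneity alone the bounds on PN are max{0,(p₁−p₀)/p₁} ≤ PN ≤ min{1,(1−p₀)/p₁}.
  lower = (p₁ − p₀)/p₁ = 0.35097 / 0.7383 ≈ 0.4754
  upper = min{1, (1 − p₀)/p₁} = 0.61267 / 0.7383 ≈ 0.8298

0.475 ≤ PN ≤ 0.830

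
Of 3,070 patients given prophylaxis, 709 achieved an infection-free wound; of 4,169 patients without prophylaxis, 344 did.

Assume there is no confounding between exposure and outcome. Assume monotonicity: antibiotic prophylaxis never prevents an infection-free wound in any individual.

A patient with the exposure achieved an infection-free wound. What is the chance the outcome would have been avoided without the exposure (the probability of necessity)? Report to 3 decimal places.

p₁ = P(outcome | exposed) = 709/3070 = 0.23094
p₀ = P(outcome | unexposed) = 344/4169 = 0.082514
Under exogeneity and monotonicity, PN = (p₁ − p₀) / p₁.
PN = (0.23094 − 0.082514) / 0.23094 = 0.14843 / 0.23094 ≈ 0.6427

PN ≈ 0.643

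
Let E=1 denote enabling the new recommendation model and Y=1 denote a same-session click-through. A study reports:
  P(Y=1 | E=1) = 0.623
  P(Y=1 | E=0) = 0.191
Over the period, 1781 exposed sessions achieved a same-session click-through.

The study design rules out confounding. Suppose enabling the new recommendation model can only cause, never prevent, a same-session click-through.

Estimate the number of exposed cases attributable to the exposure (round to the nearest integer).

about 1235 cases

Let p₁ = 0.623, p₀ = 0.191.
PN = (p₁ − p₀)/p₁ = (0.623 − 0.191) / 0.623 ≈ 0.69342.
Attributable cases ≈ PN × (exposed cases) = 0.69342 × 1781 ≈ 1234.98.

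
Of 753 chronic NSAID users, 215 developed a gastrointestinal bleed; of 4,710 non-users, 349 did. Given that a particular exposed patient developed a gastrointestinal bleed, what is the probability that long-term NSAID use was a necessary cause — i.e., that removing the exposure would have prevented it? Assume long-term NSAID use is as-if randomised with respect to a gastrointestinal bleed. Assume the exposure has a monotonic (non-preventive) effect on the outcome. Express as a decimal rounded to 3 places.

p₁ = P(outcome | exposed) = 215/753 = 0.28552
p₀ = P(outcome | unexposed) = 349/4710 = 0.074098
Under exogeneity and monotonicity, PN = (p₁ − p₀) / p₁.
PN = (0.28552 − 0.074098) / 0.28552 = 0.21143 / 0.28552 ≈ 0.7405

PN ≈ 0.740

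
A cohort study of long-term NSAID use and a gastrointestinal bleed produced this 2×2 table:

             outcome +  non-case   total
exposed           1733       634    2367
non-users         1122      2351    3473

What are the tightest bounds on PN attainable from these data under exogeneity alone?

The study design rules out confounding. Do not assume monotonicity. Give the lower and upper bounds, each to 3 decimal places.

0.559 ≤ PN ≤ 0.925

p₁ = P(outcome | exposed) = 1733/2367 = 0.73215
p₀ = P(outcome | unexposed) = 1122/3473 = 0.32306
Under exogeneity alone the bounds on PN are max{0,(p₁−p₀)/p₁} ≤ PN ≤ min{1,(1−p₀)/p₁}.
  lower = (p₁ − p₀)/p₁ = 0.40909 / 0.73215 ≈ 0.5587
  upper = min{1, (1 − p₀)/p₁} = 0.67694 / 0.73215 ≈ 0.9246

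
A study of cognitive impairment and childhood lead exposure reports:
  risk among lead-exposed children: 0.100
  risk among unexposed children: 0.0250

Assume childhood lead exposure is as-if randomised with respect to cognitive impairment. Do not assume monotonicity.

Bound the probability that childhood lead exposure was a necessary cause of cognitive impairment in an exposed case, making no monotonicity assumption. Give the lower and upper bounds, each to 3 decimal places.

0.750 ≤ PN ≤ 1.000

Let p₁ = 0.1, p₀ = 0.025.
Under exogeneity alone the bounds on PN are max{0,(p₁−p₀)/p₁} ≤ PN ≤ min{1,(1−p₀)/p₁}.
  lower = (p₁ − p₀)/p₁ = 0.075 / 0.1 ≈ 0.7500
  upper = min{1, (1 − p₀)/p₁} = 0.975 / 0.1 ≈ 9.7500 → capped at 1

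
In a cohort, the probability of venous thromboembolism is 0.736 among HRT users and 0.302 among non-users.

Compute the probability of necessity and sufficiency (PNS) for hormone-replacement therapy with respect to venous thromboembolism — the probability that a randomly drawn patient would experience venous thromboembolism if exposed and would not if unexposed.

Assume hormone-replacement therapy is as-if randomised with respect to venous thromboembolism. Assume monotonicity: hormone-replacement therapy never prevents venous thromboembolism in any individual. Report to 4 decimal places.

Let p₁ = 0.736, p₀ = 0.302.
Under exogeneity and monotonicity, PNS = p₁ − p₀.
PNS = 0.736 − 0.302 = 0.434

PNS ≈ 0.4340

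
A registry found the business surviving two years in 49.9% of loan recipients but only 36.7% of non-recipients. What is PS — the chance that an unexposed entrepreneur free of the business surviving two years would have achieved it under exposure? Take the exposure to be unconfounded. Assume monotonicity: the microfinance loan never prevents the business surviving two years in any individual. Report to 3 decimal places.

PS ≈ 0.209

p₁ = 0.499, p₀ = 0.367.
Under exogeneity and monotonicity, PS = (p₁ − p₀) / (1 − p₀).
PS = (0.499 − 0.367) / (1 − 0.367) = 0.132 / 0.633 ≈ 0.2085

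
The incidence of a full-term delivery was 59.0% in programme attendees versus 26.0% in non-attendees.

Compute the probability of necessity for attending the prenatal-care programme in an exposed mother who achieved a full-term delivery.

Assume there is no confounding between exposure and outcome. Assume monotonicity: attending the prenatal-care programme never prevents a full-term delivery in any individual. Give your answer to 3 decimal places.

PN ≈ 0.559

p₁ = 0.59, p₀ = 0.26.
Under exogeneity and monotonicity, PN = (p₁ − p₀) / p₁.
PN = (0.59 − 0.26) / 0.59 = 0.33 / 0.59 ≈ 0.5593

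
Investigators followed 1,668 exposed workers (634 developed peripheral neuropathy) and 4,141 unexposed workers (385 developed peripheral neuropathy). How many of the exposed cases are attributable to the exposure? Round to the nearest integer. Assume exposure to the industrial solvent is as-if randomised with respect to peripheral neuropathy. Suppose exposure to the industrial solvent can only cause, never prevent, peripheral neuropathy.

about 479 cases

p₁ = P(outcome | exposed) = 634/1668 = 0.3801
p₀ = P(outcome | unexposed) = 385/4141 = 0.092973
PN = (p₁ − p₀)/p₁ = (0.3801 − 0.092973) / 0.3801 ≈ 0.75540.
Attributable cases ≈ PN × (exposed cases) = 0.75540 × 634 ≈ 478.92.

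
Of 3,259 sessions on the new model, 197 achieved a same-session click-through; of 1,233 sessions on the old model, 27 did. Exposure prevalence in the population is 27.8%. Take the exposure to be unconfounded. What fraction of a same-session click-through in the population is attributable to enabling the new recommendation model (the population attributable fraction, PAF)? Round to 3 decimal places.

PAF ≈ 0.329

p₁ = P(outcome | exposed) = 197/3259 = 0.060448
p₀ = P(outcome | unexposed) = 27/1233 = 0.021898
Overall risk P(Y=1) = π·p₁ + (1−π)·p₀ = 0.278×0.060448 + 0.722×0.021898 = 0.032615.
Under exogeneity, PAF = [P(Y=1) − p₀] / P(Y=1).
PAF = (0.032615 − 0.021898) / 0.032615 ≈ 0.3286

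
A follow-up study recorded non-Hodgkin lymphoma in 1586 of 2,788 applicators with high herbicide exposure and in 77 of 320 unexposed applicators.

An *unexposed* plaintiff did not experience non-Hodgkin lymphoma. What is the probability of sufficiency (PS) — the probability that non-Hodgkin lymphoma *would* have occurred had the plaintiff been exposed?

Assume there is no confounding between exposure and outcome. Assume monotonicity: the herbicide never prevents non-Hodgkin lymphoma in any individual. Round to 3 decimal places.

PS ≈ 0.432

p₁ = P(outcome | exposed) = 1586/2788 = 0.56887
p₀ = P(outcome | unexposed) = 77/320 = 0.24063
Under exogeneity and monotonicity, PS = (p₁ − p₀) / (1 − p₀).
PS = (0.56887 − 0.24063) / (1 − 0.24063) = 0.32824 / 0.75938 ≈ 0.4323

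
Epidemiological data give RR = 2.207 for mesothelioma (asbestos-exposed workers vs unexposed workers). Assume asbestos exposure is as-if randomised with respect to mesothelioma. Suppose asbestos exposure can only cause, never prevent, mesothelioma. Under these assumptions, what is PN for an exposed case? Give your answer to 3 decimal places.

PN ≈ 0.547

Under exogeneity and monotonicity, PN = (RR − 1) / RR = 1 − 1/RR.
PN = (2.207 − 1) / 2.207 = 1.207 / 2.207 ≈ 0.5469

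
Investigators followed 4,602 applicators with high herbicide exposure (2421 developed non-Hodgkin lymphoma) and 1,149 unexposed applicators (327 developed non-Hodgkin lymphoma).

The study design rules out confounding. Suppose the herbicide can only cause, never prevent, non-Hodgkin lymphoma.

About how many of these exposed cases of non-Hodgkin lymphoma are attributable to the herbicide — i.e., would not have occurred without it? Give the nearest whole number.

p₁ = P(outcome | exposed) = 2421/4602 = 0.52608
p₀ = P(outcome | unexposed) = 327/1149 = 0.2846
PN = (p₁ − p₀)/p₁ = (0.52608 − 0.2846) / 0.52608 ≈ 0.45902.
Attributable cases ≈ PN × (exposed cases) = 0.45902 × 2421 ≈ 1111.29.

about 1111 cases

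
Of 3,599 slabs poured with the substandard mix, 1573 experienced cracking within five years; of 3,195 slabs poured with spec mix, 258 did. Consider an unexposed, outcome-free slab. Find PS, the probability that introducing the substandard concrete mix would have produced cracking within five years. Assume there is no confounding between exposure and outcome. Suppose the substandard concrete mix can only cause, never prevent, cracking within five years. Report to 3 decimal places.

p₁ = P(outcome | exposed) = 1573/3599 = 0.43707
p₀ = P(outcome | unexposed) = 258/3195 = 0.080751
Under exogeneity and monotonicity, PS = (p₁ − p₀) / (1 − p₀).
PS = (0.43707 − 0.080751) / (1 − 0.080751) = 0.35631 / 0.91925 ≈ 0.3876

PS ≈ 0.388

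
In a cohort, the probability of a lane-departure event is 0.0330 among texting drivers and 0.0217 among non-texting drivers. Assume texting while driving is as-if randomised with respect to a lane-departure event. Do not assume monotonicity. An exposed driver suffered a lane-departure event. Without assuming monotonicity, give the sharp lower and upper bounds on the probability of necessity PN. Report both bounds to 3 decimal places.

Let p₁ = 0.033, p₀ = 0.0217.
Under exogeneity alone the bounds on PN are max{0,(p₁−p₀)/p₁} ≤ PN ≤ min{1,(1−p₀)/p₁}.
  lower = (p₁ − p₀)/p₁ = 0.0113 / 0.033 ≈ 0.3424
  upper = min{1, (1 − p₀)/p₁} = 0.9783 / 0.033 ≈ 29.6455 → capped at 1

0.342 ≤ PN ≤ 1.000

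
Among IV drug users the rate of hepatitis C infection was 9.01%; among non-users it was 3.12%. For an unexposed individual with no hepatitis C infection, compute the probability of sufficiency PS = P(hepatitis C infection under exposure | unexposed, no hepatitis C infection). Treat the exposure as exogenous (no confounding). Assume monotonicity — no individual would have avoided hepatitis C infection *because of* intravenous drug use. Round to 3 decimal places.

PS ≈ 0.061

p₁ = 0.0901, p₀ = 0.0312.
Under exogeneity and monotonicity, PS = (p₁ − p₀) / (1 − p₀).
PS = (0.0901 − 0.0312) / (1 − 0.0312) = 0.0589 / 0.9688 ≈ 0.0608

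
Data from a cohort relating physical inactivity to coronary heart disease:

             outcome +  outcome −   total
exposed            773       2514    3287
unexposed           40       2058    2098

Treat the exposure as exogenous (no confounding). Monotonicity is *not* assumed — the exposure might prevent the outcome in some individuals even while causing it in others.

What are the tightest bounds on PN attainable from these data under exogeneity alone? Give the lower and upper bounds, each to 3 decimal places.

p₁ = P(outcome | exposed) = 773/3287 = 0.23517
p₀ = P(outcome | unexposed) = 40/2098 = 0.019066
Under exogeneity alone the bounds on PN are max{0,(p₁−p₀)/p₁} ≤ PN ≤ min{1,(1−p₀)/p₁}.
  lower = (p₁ − p₀)/p₁ = 0.2161 / 0.23517 ≈ 0.9189
  upper = min{1, (1 − p₀)/p₁} = 0.98093 / 0.23517 ≈ 4.1712 → capped at 1

0.919 ≤ PN ≤ 1.000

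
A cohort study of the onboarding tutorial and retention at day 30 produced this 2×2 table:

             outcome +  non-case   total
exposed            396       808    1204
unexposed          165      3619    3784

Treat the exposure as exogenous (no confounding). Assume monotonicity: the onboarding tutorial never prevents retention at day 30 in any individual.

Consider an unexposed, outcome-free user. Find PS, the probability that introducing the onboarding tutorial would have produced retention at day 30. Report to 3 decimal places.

p₁ = P(outcome | exposed) = 396/1204 = 0.3289
p₀ = P(outcome | unexposed) = 165/3784 = 0.043605
Under exogeneity and monotonicity, PS = (p₁ − p₀) / (1 − p₀).
PS = (0.3289 − 0.043605) / (1 − 0.043605) = 0.2853 / 0.9564 ≈ 0.2983

PS ≈ 0.298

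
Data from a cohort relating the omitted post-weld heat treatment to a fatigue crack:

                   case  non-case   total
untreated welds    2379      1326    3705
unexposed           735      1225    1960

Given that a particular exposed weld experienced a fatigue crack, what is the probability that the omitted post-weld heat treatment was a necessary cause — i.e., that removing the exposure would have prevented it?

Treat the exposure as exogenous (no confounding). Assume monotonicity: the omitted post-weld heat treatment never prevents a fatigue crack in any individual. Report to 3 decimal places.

PN ≈ 0.416

p₁ = P(outcome | exposed) = 2379/3705 = 0.64211
p₀ = P(outcome | unexposed) = 735/1960 = 0.375
Under exogeneity and monotonicity, PN = (p₁ − p₀)/p₁.
PN = (0.64211 − 0.375) / 0.64211 ≈ 0.4160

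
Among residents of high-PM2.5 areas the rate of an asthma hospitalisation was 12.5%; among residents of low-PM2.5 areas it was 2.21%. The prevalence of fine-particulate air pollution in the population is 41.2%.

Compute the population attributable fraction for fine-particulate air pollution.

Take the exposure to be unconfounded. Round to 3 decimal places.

p₁ = 0.125, p₀ = 0.0221.
Overall risk P(Y=1) = π·p₁ + (1−π)·p₀ = 0.412×0.125 + 0.588×0.0221 = 0.064495.
Under exogeneity, PAF = [P(Y=1) − p₀] / P(Y=1).
PAF = (0.064495 − 0.0221) / 0.064495 ≈ 0.6573

PAF ≈ 0.657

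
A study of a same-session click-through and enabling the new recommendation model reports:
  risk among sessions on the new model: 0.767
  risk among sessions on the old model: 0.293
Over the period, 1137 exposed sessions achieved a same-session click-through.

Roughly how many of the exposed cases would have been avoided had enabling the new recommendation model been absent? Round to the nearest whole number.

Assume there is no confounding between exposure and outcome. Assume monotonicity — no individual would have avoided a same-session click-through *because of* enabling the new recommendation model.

about 703 cases

Let p₁ = 0.767, p₀ = 0.293.
PN = (p₁ − p₀)/p₁ = (0.767 − 0.293) / 0.767 ≈ 0.61799.
Attributable cases ≈ PN × (exposed cases) = 0.61799 × 1137 ≈ 702.66.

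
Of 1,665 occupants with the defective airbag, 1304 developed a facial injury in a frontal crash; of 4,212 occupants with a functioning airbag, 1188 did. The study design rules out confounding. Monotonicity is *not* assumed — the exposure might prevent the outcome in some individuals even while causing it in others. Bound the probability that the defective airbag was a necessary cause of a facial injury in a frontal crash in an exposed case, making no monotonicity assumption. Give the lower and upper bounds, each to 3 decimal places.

p₁ = P(outcome | exposed) = 1304/1665 = 0.78318
p₀ = P(outcome | unexposed) = 1188/4212 = 0.28205
Under exogeneity alone the bounds on PN are max{0,(p₁−p₀)/p₁} ≤ PN ≤ min{1,(1−p₀)/p₁}.
  lower = (p₁ − p₀)/p₁ = 0.50113 / 0.78318 ≈ 0.6399
  upper = min{1, (1 − p₀)/p₁} = 0.71795 / 0.78318 ≈ 0.9167

0.640 ≤ PN ≤ 0.917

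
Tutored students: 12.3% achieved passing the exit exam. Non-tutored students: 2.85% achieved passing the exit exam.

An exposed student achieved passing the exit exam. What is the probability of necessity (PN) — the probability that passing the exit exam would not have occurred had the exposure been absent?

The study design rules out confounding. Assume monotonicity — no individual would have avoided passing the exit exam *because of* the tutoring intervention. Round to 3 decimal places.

PN ≈ 0.768

p₁ = 0.123, p₀ = 0.0285.
Under exogeneity and monotonicity, PN = (p₁ − p₀) / p₁.
PN = (0.123 − 0.0285) / 0.123 = 0.0945 / 0.123 ≈ 0.7683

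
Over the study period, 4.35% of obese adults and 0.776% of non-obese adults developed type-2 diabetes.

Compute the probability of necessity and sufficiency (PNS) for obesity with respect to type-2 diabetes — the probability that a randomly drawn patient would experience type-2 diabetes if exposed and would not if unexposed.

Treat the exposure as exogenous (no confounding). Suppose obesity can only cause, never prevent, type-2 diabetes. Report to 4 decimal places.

p₁ = 0.0435, p₀ = 0.00776.
Under exogeneity and monotonicity, PNS = p₁ − p₀.
PNS = 0.0435 − 0.00776 = 0.03574

PNS ≈ 0.0357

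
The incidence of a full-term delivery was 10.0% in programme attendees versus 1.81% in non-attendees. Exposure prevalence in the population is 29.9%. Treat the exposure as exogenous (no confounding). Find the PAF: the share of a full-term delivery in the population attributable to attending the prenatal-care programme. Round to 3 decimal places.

p₁ = 0.1, p₀ = 0.0181.
Overall risk P(Y=1) = π·p₁ + (1−π)·p₀ = 0.299×0.1 + 0.701×0.0181 = 0.042588.
Under exogeneity, PAF = [P(Y=1) − p₀] / P(Y=1).
PAF = (0.042588 − 0.0181) / 0.042588 ≈ 0.5750

PAF ≈ 0.575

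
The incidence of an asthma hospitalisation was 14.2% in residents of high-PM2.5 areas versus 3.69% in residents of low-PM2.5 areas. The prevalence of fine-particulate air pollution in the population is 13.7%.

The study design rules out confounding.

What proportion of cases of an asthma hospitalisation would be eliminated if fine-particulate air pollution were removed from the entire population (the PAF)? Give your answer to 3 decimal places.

PAF ≈ 0.281

p₁ = 0.142, p₀ = 0.0369.
Overall risk P(Y=1) = π·p₁ + (1−π)·p₀ = 0.137×0.142 + 0.863×0.0369 = 0.051299.
Under exogeneity, PAF = [P(Y=1) − p₀] / P(Y=1).
PAF = (0.051299 − 0.0369) / 0.051299 ≈ 0.2807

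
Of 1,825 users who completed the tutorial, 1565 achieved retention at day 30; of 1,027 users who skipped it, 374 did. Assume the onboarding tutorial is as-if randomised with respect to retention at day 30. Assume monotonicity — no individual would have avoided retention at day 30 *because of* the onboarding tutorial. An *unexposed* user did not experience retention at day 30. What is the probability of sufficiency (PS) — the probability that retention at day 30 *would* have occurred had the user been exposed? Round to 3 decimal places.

p₁ = P(outcome | exposed) = 1565/1825 = 0.85753
p₀ = P(outcome | unexposed) = 374/1027 = 0.36417
Under exogeneity and monotonicity, PS = (p₁ − p₀) / (1 − p₀).
PS = (0.85753 − 0.36417) / (1 − 0.36417) = 0.49337 / 0.63583 ≈ 0.7759

PS ≈ 0.776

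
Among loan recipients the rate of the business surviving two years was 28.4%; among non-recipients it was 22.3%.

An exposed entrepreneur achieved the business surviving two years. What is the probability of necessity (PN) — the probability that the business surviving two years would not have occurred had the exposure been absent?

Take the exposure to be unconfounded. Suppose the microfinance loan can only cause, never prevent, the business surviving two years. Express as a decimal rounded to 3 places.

p₁ = 0.284, p₀ = 0.223.
Under exogeneity and monotonicity, PN = (p₁ − p₀) / p₁.
PN = (0.284 − 0.223) / 0.284 = 0.061 / 0.284 ≈ 0.2148

PN ≈ 0.215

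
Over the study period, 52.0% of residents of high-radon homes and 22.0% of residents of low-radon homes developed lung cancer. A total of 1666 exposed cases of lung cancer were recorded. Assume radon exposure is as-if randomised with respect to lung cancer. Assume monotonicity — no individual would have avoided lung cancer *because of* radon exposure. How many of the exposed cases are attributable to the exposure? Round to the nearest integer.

about 961 cases

p₁ = 0.52, p₀ = 0.22.
PN = (p₁ − p₀)/p₁ = (0.52 − 0.22) / 0.52 ≈ 0.57692.
Attributable cases ≈ PN × (exposed cases) = 0.57692 × 1666 ≈ 961.15.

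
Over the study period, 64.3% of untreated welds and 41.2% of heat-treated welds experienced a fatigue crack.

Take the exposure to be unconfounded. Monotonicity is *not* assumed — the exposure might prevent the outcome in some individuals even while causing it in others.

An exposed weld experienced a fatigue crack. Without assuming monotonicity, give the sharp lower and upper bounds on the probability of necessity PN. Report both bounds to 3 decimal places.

p₁ = 0.643, p₀ = 0.412.
Under exogeneity alone the bounds on PN are max{0,(p₁−p₀)/p₁} ≤ PN ≤ min{1,(1−p₀)/p₁}.
  lower = (p₁ − p₀)/p₁ = 0.231 / 0.643 ≈ 0.3593
  upper = min{1, (1 − p₀)/p₁} = 0.588 / 0.643 ≈ 0.9145

0.359 ≤ PN ≤ 0.914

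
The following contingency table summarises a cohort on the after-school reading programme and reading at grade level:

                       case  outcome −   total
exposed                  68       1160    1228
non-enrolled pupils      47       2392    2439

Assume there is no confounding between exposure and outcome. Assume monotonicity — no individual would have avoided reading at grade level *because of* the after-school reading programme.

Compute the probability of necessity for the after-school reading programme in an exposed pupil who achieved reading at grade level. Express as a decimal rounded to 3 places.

PN ≈ 0.652

p₁ = P(outcome | exposed) = 68/1228 = 0.055375
p₀ = P(outcome | unexposed) = 47/2439 = 0.01927
Under exogeneity and monotonicity, PN = (p₁ − p₀) / p₁.
PN = (0.055375 − 0.01927) / 0.055375 = 0.036104 / 0.055375 ≈ 0.6520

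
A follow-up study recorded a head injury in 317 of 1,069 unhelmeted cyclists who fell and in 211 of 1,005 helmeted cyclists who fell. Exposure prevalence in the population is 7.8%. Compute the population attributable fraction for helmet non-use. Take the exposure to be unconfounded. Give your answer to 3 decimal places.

p₁ = P(outcome | exposed) = 317/1069 = 0.29654
p₀ = P(outcome | unexposed) = 211/1005 = 0.20995
Overall risk P(Y=1) = π·p₁ + (1−π)·p₀ = 0.078×0.29654 + 0.922×0.20995 = 0.2167.
Under exogeneity, PAF = [P(Y=1) − p₀] / P(Y=1).
PAF = (0.2167 − 0.20995) / 0.2167 ≈ 0.0312

PAF ≈ 0.031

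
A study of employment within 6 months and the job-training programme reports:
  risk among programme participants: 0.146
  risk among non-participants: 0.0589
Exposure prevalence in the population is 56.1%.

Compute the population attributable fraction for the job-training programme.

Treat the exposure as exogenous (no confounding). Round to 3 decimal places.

Let p₁ = 0.146, p₀ = 0.0589.
Overall risk P(Y=1) = π·p₁ + (1−π)·p₀ = 0.561×0.146 + 0.439×0.0589 = 0.10776.
Under exogeneity, PAF = [P(Y=1) − p₀] / P(Y=1).
PAF = (0.10776 − 0.0589) / 0.10776 ≈ 0.4534

PAF ≈ 0.453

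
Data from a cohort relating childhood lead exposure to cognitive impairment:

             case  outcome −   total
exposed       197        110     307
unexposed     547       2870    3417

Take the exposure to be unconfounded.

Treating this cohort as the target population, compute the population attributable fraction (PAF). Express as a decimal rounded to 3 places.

PAF ≈ 0.199

p₁ = P(outcome | exposed) = 197/307 = 0.64169
p₀ = P(outcome | unexposed) = 547/3417 = 0.16008
Exposure prevalence π = 307/3724 = 0.082438; overall risk P(Y=1) = 0.19979.
Under exogeneity, PAF = [P(Y=1) − p₀]/P(Y=1).
PAF = (0.19979 − 0.16008) / 0.19979 ≈ 0.1987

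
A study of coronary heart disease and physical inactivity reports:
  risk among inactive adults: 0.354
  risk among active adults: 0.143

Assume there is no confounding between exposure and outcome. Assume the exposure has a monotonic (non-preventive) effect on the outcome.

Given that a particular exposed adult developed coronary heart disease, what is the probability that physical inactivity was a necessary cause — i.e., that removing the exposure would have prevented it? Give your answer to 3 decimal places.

Let p₁ = 0.354, p₀ = 0.143.
Under exogeneity and monotonicity, PN = (p₁ − p₀) / p₁.
PN = (0.354 − 0.143) / 0.354 = 0.211 / 0.354 ≈ 0.5960

PN ≈ 0.596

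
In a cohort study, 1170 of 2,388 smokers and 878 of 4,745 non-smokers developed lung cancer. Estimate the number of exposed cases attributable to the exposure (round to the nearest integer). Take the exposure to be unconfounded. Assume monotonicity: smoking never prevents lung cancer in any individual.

about 728 cases

p₁ = P(outcome | exposed) = 1170/2388 = 0.48995
p₀ = P(outcome | unexposed) = 878/4745 = 0.18504
PN = (p₁ − p₀)/p₁ = (0.48995 − 0.18504) / 0.48995 ≈ 0.62233.
Attributable cases ≈ PN × (exposed cases) = 0.62233 × 1170 ≈ 728.13.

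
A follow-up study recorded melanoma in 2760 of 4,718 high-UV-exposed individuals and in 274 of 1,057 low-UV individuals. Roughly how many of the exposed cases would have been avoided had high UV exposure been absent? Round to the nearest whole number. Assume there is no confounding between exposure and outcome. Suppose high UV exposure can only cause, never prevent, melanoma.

p₁ = P(outcome | exposed) = 2760/4718 = 0.58499
p₀ = P(outcome | unexposed) = 274/1057 = 0.25922
PN = (p₁ − p₀)/p₁ = (0.58499 − 0.25922) / 0.58499 ≈ 0.55688.
Attributable cases ≈ PN × (exposed cases) = 0.55688 × 2760 ≈ 1536.98.

about 1537 cases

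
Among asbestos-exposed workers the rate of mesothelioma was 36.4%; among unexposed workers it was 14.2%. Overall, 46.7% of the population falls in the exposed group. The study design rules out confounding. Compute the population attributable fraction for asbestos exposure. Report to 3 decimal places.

PAF ≈ 0.422

p₁ = 0.364, p₀ = 0.142.
Overall risk P(Y=1) = π·p₁ + (1−π)·p₀ = 0.467×0.364 + 0.533×0.142 = 0.24567.
Under exogeneity, PAF = [P(Y=1) − p₀] / P(Y=1).
PAF = (0.24567 − 0.142) / 0.24567 ≈ 0.4220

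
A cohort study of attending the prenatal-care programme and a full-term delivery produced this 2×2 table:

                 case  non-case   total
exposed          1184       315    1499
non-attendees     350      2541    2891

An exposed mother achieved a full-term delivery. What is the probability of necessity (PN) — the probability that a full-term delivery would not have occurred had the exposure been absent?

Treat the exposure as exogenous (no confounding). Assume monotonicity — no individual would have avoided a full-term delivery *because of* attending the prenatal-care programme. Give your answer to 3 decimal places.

PN ≈ 0.847

p₁ = P(outcome | exposed) = 1184/1499 = 0.78986
p₀ = P(outcome | unexposed) = 350/2891 = 0.12107
Under exogeneity and monotonicity, PN = (p₁ − p₀) / p₁.
PN = (0.78986 − 0.12107) / 0.78986 = 0.66879 / 0.78986 ≈ 0.8467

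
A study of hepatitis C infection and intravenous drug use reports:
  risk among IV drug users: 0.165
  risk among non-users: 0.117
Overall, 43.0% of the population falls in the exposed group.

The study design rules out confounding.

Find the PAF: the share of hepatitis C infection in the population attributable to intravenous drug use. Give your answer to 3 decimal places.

PAF ≈ 0.150

Let p₁ = 0.165, p₀ = 0.117.
Overall risk P(Y=1) = π·p₁ + (1−π)·p₀ = 0.43×0.165 + 0.57×0.117 = 0.13764.
Under exogeneity, PAF = [P(Y=1) − p₀] / P(Y=1).
PAF = (0.13764 − 0.117) / 0.13764 ≈ 0.1500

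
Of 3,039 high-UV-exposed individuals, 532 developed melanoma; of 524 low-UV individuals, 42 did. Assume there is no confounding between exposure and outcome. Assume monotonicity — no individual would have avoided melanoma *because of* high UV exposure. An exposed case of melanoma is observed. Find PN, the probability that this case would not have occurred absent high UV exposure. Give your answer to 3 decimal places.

p₁ = P(outcome | exposed) = 532/3039 = 0.17506
p₀ = P(outcome | unexposed) = 42/524 = 0.080153
Under exogeneity and monotonicity, PN = (p₁ − p₀) / p₁.
PN = (0.17506 − 0.080153) / 0.17506 = 0.094905 / 0.17506 ≈ 0.5421

PN ≈ 0.542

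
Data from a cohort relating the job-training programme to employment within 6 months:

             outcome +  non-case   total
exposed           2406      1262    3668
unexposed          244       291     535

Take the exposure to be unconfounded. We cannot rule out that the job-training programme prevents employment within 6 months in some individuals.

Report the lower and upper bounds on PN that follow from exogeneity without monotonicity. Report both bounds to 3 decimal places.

p₁ = P(outcome | exposed) = 2406/3668 = 0.65594
p₀ = P(outcome | unexposed) = 244/535 = 0.45607
Under exogeneity alone the bounds on PN are max{0,(p₁−p₀)/p₁} ≤ PN ≤ min{1,(1−p₀)/p₁}.
  lower = (p₁ − p₀)/p₁ = 0.19987 / 0.65594 ≈ 0.3047
  upper = min{1, (1 − p₀)/p₁} = 0.54393 / 0.65594 ≈ 0.8292

0.305 ≤ PN ≤ 0.829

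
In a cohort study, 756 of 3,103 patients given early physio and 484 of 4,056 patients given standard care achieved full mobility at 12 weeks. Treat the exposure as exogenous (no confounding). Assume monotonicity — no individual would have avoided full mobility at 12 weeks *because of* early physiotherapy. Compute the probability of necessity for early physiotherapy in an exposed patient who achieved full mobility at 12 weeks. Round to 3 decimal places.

p₁ = P(outcome | exposed) = 756/3103 = 0.24364
p₀ = P(outcome | unexposed) = 484/4056 = 0.11933
Under exogeneity and monotonicity, PN = (p₁ − p₀) / p₁.
PN = (0.24364 − 0.11933) / 0.24364 = 0.12431 / 0.24364 ≈ 0.5102

PN ≈ 0.510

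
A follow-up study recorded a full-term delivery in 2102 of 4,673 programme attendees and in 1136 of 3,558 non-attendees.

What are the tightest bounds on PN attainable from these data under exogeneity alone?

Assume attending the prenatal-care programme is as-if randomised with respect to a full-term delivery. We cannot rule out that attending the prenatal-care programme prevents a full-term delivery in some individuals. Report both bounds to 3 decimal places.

0.290 ≤ PN ≤ 1.000

p₁ = P(outcome | exposed) = 2102/4673 = 0.44982
p₀ = P(outcome | unexposed) = 1136/3558 = 0.31928
Under exogeneity alone the bounds on PN are max{0,(p₁−p₀)/p₁} ≤ PN ≤ min{1,(1−p₀)/p₁}.
  lower = (p₁ − p₀)/p₁ = 0.13054 / 0.44982 ≈ 0.2902
  upper = min{1, (1 − p₀)/p₁} = 0.68072 / 0.44982 ≈ 1.5133 → capped at 1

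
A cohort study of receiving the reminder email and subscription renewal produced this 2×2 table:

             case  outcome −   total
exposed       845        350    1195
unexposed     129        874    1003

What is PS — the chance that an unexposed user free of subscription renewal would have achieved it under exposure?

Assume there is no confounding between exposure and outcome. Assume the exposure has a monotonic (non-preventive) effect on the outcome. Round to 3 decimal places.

p₁ = P(outcome | exposed) = 845/1195 = 0.70711
p₀ = P(outcome | unexposed) = 129/1003 = 0.12861
Under exogeneity and monotonicity, PS = (p₁ − p₀) / (1 − p₀).
PS = (0.70711 − 0.12861) / (1 − 0.12861) = 0.5785 / 0.87139 ≈ 0.6639

PS ≈ 0.664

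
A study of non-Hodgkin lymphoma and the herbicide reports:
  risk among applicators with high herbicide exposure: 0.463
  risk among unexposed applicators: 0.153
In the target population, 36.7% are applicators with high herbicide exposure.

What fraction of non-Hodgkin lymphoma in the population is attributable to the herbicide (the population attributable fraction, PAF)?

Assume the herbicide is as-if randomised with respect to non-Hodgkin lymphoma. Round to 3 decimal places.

PAF ≈ 0.426

Let p₁ = 0.463, p₀ = 0.153.
Overall risk P(Y=1) = π·p₁ + (1−π)·p₀ = 0.367×0.463 + 0.633×0.153 = 0.26677.
Under exogeneity, PAF = [P(Y=1) − p₀] / P(Y=1).
PAF = (0.26677 − 0.153) / 0.26677 ≈ 0.4265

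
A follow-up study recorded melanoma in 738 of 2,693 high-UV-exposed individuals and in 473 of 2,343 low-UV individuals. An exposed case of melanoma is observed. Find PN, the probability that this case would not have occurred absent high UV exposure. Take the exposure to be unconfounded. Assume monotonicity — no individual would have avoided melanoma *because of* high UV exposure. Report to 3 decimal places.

PN ≈ 0.263

p₁ = P(outcome | exposed) = 738/2693 = 0.27404
p₀ = P(outcome | unexposed) = 473/2343 = 0.20188
Under exogeneity and monotonicity, PN = (p₁ − p₀) / p₁.
PN = (0.27404 − 0.20188) / 0.27404 = 0.072166 / 0.27404 ≈ 0.2633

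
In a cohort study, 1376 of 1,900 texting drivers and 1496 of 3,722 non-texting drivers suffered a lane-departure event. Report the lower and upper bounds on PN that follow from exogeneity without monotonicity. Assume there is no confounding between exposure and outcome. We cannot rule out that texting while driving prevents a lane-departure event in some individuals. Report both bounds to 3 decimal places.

p₁ = P(outcome | exposed) = 1376/1900 = 0.72421
p₀ = P(outcome | unexposed) = 1496/3722 = 0.40193
Under exogeneity alone the bounds on PN are max{0,(p₁−p₀)/p₁} ≤ PN ≤ min{1,(1−p₀)/p₁}.
  lower = (p₁ − p₀)/p₁ = 0.32228 / 0.72421 ≈ 0.4450
  upper = min{1, (1 − p₀)/p₁} = 0.59807 / 0.72421 ≈ 0.8258

0.445 ≤ PN ≤ 0.826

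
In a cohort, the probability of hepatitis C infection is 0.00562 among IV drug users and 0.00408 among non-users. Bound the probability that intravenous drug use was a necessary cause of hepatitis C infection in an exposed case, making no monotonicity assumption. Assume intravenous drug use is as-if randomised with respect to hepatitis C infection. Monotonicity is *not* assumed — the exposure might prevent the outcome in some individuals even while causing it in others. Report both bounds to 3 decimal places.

0.274 ≤ PN ≤ 1.000

Let p₁ = 0.00562, p₀ = 0.00408.
Under exogeneity alone the bounds on PN are max{0,(p₁−p₀)/p₁} ≤ PN ≤ min{1,(1−p₀)/p₁}.
  lower = (p₁ − p₀)/p₁ = 0.00154 / 0.00562 ≈ 0.2740
  upper = min{1, (1 − p₀)/p₁} = 0.99592 / 0.00562 ≈ 177.2100 → capped at 1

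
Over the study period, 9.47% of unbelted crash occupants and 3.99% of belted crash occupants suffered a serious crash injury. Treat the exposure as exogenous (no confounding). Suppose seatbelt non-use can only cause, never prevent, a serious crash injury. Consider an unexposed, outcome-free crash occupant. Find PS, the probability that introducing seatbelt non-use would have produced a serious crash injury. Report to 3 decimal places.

p₁ = 0.0947, p₀ = 0.0399.
Under exogeneity and monotonicity, PS = (p₁ − p₀) / (1 − p₀).
PS = (0.0947 − 0.0399) / (1 − 0.0399) = 0.0548 / 0.9601 ≈ 0.0571

PS ≈ 0.057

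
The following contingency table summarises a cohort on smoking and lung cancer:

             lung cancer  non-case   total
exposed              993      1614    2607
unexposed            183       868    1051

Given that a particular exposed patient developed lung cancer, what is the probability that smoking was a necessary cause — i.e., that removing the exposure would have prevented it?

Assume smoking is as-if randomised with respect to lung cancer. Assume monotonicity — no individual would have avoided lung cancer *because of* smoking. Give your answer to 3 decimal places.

PN ≈ 0.543

p₁ = P(outcome | exposed) = 993/2607 = 0.3809
p₀ = P(outcome | unexposed) = 183/1051 = 0.17412
Under exogeneity and monotonicity, PN = (p₁ − p₀) / p₁.
PN = (0.3809 − 0.17412) / 0.3809 = 0.20678 / 0.3809 ≈ 0.5429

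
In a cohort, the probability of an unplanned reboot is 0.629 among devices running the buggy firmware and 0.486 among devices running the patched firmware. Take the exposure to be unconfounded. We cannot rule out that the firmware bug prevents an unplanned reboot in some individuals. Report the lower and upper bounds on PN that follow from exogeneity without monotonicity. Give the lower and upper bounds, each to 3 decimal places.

0.227 ≤ PN ≤ 0.817

Let p₁ = 0.629, p₀ = 0.486.
Under exogeneity alone the bounds on PN are max{0,(p₁−p₀)/p₁} ≤ PN ≤ min{1,(1−p₀)/p₁}.
  lower = (p₁ − p₀)/p₁ = 0.143 / 0.629 ≈ 0.2273
  upper = min{1, (1 − p₀)/p₁} = 0.514 / 0.629 ≈ 0.8172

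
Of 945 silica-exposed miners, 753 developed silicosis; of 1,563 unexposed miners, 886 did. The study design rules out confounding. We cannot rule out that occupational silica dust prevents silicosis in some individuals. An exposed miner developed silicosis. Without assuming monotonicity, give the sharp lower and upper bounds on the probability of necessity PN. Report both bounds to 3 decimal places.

0.289 ≤ PN ≤ 0.544

p₁ = P(outcome | exposed) = 753/945 = 0.79683
p₀ = P(outcome | unexposed) = 886/1563 = 0.56686
Under exogeneity alone the bounds on PN are max{0,(p₁−p₀)/p₁} ≤ PN ≤ min{1,(1−p₀)/p₁}.
  lower = (p₁ − p₀)/p₁ = 0.22997 / 0.79683 ≈ 0.2886
  upper = min{1, (1 − p₀)/p₁} = 0.43314 / 0.79683 ≈ 0.5436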